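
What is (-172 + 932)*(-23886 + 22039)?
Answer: -1403720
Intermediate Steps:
(-172 + 932)*(-23886 + 22039) = 760*(-1847) = -1403720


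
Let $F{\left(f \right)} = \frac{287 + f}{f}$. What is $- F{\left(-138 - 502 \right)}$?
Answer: $- \frac{353}{640} \approx -0.55156$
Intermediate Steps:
$F{\left(f \right)} = \frac{287 + f}{f}$
$- F{\left(-138 - 502 \right)} = - \frac{287 - 640}{-138 - 502} = - \frac{287 - 640}{-640} = - \frac{\left(-1\right) \left(-353\right)}{640} = \left(-1\right) \frac{353}{640} = - \frac{353}{640}$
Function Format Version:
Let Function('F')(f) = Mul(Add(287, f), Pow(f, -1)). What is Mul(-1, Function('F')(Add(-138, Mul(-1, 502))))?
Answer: Rational(-353, 640) ≈ -0.55156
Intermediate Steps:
Function('F')(f) = Mul(Pow(f, -1), Add(287, f))
Mul(-1, Function('F')(Add(-138, Mul(-1, 502)))) = Mul(-1, Mul(Pow(Add(-138, Mul(-1, 502)), -1), Add(287, Add(-138, Mul(-1, 502))))) = Mul(-1, Mul(Pow(Add(-138, -502), -1), Add(287, Add(-138, -502)))) = Mul(-1, Mul(Pow(-640, -1), Add(287, -640))) = Mul(-1, Mul(Rational(-1, 640), -353)) = Mul(-1, Rational(353, 640)) = Rational(-353, 640)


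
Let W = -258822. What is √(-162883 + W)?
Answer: I*√421705 ≈ 649.39*I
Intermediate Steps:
√(-162883 + W) = √(-162883 - 258822) = √(-421705) = I*√421705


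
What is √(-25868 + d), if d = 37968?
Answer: 110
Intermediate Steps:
√(-25868 + d) = √(-25868 + 37968) = √12100 = 110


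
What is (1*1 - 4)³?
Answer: -27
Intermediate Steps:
(1*1 - 4)³ = (1 - 4)³ = (-3)³ = -27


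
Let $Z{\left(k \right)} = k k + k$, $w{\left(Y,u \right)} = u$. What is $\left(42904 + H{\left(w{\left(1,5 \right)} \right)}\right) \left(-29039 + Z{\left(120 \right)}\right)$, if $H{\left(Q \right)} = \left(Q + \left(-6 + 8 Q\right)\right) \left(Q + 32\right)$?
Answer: $-643874093$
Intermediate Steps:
$H{\left(Q \right)} = \left(-6 + 9 Q\right) \left(32 + Q\right)$
$Z{\left(k \right)} = k + k^{2}$ ($Z{\left(k \right)} = k^{2} + k = k + k^{2}$)
$\left(42904 + H{\left(w{\left(1,5 \right)} \right)}\right) \left(-29039 + Z{\left(120 \right)}\right) = \left(42904 + \left(-192 + 9 \cdot 5^{2} + 282 \cdot 5\right)\right) \left(-29039 + 120 \left(1 + 120\right)\right) = \left(42904 + \left(-192 + 9 \cdot 25 + 1410\right)\right) \left(-29039 + 120 \cdot 121\right) = \left(42904 + \left(-192 + 225 + 1410\right)\right) \left(-29039 + 14520\right) = \left(42904 + 1443\right) \left(-14519\right) = 44347 \left(-14519\right) = -643874093$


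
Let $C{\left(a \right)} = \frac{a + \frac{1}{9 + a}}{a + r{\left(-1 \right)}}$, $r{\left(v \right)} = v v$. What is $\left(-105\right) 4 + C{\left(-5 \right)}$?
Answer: $- \frac{6701}{16} \approx -418.81$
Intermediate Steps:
$r{\left(v \right)} = v^{2}$
$C{\left(a \right)} = \frac{a + \frac{1}{9 + a}}{1 + a}$ ($C{\left(a \right)} = \frac{a + \frac{1}{9 + a}}{a + \left(-1\right)^{2}} = \frac{a + \frac{1}{9 + a}}{a + 1} = \frac{a + \frac{1}{9 + a}}{1 + a}$)
$\left(-105\right) 4 + C{\left(-5 \right)} = \left(-105\right) 4 + \frac{1 + \left(-5\right)^{2} + 9 \left(-5\right)}{9 + \left(-5\right)^{2} + 10 \left(-5\right)} = -420 + \frac{1 + 25 - 45}{9 + 25 - 50} = -420 + \frac{1}{-16} \left(-19\right) = -420 - - \frac{19}{16} = -420 + \frac{19}{16} = - \frac{6701}{16}$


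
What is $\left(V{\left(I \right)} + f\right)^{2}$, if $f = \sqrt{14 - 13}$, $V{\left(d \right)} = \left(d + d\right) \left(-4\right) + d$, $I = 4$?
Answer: $729$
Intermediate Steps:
$V{\left(d \right)} = - 7 d$ ($V{\left(d \right)} = 2 d \left(-4\right) + d = - 8 d + d = - 7 d$)
$f = 1$ ($f = \sqrt{1} = 1$)
$\left(V{\left(I \right)} + f\right)^{2} = \left(\left(-7\right) 4 + 1\right)^{2} = \left(-28 + 1\right)^{2} = \left(-27\right)^{2} = 729$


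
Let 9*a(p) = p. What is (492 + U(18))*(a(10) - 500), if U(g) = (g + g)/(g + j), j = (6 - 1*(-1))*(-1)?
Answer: -8153840/33 ≈ -2.4709e+5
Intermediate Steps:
j = -7 (j = (6 + 1)*(-1) = 7*(-1) = -7)
a(p) = p/9
U(g) = 2*g/(-7 + g) (U(g) = (g + g)/(g - 7) = (2*g)/(-7 + g) = 2*g/(-7 + g))
(492 + U(18))*(a(10) - 500) = (492 + 2*18/(-7 + 18))*((1/9)*10 - 500) = (492 + 2*18/11)*(10/9 - 500) = (492 + 2*18*(1/11))*(-4490/9) = (492 + 36/11)*(-4490/9) = (5448/11)*(-4490/9) = -8153840/33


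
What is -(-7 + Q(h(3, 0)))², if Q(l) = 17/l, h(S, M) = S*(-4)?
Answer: -10201/144 ≈ -70.840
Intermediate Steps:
h(S, M) = -4*S
-(-7 + Q(h(3, 0)))² = -(-7 + 17/((-4*3)))² = -(-7 + 17/(-12))² = -(-7 + 17*(-1/12))² = -(-7 - 17/12)² = -(-101/12)² = -1*10201/144 = -10201/144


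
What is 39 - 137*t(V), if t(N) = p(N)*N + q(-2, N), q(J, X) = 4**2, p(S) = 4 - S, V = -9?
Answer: 13876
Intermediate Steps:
q(J, X) = 16
t(N) = 16 + N*(4 - N) (t(N) = (4 - N)*N + 16 = N*(4 - N) + 16 = 16 + N*(4 - N))
39 - 137*t(V) = 39 - 137*(16 - 1*(-9)*(-4 - 9)) = 39 - 137*(16 - 1*(-9)*(-13)) = 39 - 137*(16 - 117) = 39 - 137*(-101) = 39 + 13837 = 13876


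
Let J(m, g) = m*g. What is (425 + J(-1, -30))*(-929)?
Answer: -422695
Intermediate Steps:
J(m, g) = g*m
(425 + J(-1, -30))*(-929) = (425 - 30*(-1))*(-929) = (425 + 30)*(-929) = 455*(-929) = -422695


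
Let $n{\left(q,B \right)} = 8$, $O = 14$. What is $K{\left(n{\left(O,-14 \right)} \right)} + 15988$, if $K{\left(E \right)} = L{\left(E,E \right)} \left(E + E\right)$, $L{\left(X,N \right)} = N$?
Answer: $16116$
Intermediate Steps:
$K{\left(E \right)} = 2 E^{2}$ ($K{\left(E \right)} = E \left(E + E\right) = E 2 E = 2 E^{2}$)
$K{\left(n{\left(O,-14 \right)} \right)} + 15988 = 2 \cdot 8^{2} + 15988 = 2 \cdot 64 + 15988 = 128 + 15988 = 16116$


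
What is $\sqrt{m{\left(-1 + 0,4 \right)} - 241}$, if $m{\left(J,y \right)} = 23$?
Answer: $i \sqrt{218} \approx 14.765 i$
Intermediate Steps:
$\sqrt{m{\left(-1 + 0,4 \right)} - 241} = \sqrt{23 - 241} = \sqrt{-218} = i \sqrt{218}$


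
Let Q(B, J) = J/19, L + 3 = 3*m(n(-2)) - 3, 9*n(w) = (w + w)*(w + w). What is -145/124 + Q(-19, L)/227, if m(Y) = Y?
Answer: -1876403/1604436 ≈ -1.1695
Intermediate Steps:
n(w) = 4*w²/9 (n(w) = ((w + w)*(w + w))/9 = ((2*w)*(2*w))/9 = (4*w²)/9 = 4*w²/9)
L = -⅔ (L = -3 + (3*((4/9)*(-2)²) - 3) = -3 + (3*((4/9)*4) - 3) = -3 + (3*(16/9) - 3) = -3 + (16/3 - 3) = -3 + 7/3 = -⅔ ≈ -0.66667)
Q(B, J) = J/19 (Q(B, J) = J*(1/19) = J/19)
-145/124 + Q(-19, L)/227 = -145/124 + ((1/19)*(-⅔))/227 = -145*1/124 - 2/57*1/227 = -145/124 - 2/12939 = -1876403/1604436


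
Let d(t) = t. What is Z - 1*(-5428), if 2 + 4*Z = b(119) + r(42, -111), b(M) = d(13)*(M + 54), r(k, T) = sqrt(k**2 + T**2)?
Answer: 23959/4 + 3*sqrt(1565)/4 ≈ 6019.4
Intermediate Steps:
r(k, T) = sqrt(T**2 + k**2)
b(M) = 702 + 13*M (b(M) = 13*(M + 54) = 13*(54 + M) = 702 + 13*M)
Z = 2247/4 + 3*sqrt(1565)/4 (Z = -1/2 + ((702 + 13*119) + sqrt((-111)**2 + 42**2))/4 = -1/2 + ((702 + 1547) + sqrt(12321 + 1764))/4 = -1/2 + (2249 + sqrt(14085))/4 = -1/2 + (2249 + 3*sqrt(1565))/4 = -1/2 + (2249/4 + 3*sqrt(1565)/4) = 2247/4 + 3*sqrt(1565)/4 ≈ 591.42)
Z - 1*(-5428) = (2247/4 + 3*sqrt(1565)/4) - 1*(-5428) = (2247/4 + 3*sqrt(1565)/4) + 5428 = 23959/4 + 3*sqrt(1565)/4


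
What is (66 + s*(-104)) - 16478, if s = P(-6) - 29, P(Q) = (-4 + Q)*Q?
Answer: -19636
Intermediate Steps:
P(Q) = Q*(-4 + Q)
s = 31 (s = -6*(-4 - 6) - 29 = -6*(-10) - 29 = 60 - 29 = 31)
(66 + s*(-104)) - 16478 = (66 + 31*(-104)) - 16478 = (66 - 3224) - 16478 = -3158 - 16478 = -19636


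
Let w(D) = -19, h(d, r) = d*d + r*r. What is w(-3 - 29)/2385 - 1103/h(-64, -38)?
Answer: -547183/2642580 ≈ -0.20706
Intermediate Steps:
h(d, r) = d² + r²
w(-3 - 29)/2385 - 1103/h(-64, -38) = -19/2385 - 1103/((-64)² + (-38)²) = -19*1/2385 - 1103/(4096 + 1444) = -19/2385 - 1103/5540 = -547183/2642580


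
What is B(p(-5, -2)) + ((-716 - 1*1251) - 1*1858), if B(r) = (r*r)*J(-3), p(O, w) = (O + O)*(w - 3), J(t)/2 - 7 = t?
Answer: 16175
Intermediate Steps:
J(t) = 14 + 2*t
p(O, w) = 2*O*(-3 + w) (p(O, w) = (2*O)*(-3 + w) = 2*O*(-3 + w))
B(r) = 8*r**2 (B(r) = (r*r)*(14 + 2*(-3)) = r**2*(14 - 6) = r**2*8 = 8*r**2)
B(p(-5, -2)) + ((-716 - 1*1251) - 1*1858) = 8*(2*(-5)*(-3 - 2))**2 + ((-716 - 1*1251) - 1*1858) = 8*(2*(-5)*(-5))**2 + ((-716 - 1251) - 1858) = 8*50**2 + (-1967 - 1858) = 8*2500 - 3825 = 20000 - 3825 = 16175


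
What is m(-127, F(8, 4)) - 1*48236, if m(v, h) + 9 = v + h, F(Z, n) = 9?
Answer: -48363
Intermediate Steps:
m(v, h) = -9 + h + v (m(v, h) = -9 + (v + h) = -9 + (h + v) = -9 + h + v)
m(-127, F(8, 4)) - 1*48236 = (-9 + 9 - 127) - 1*48236 = -127 - 48236 = -48363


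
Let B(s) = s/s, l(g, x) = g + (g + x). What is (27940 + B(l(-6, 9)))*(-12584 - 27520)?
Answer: -1120545864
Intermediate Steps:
l(g, x) = x + 2*g
B(s) = 1
(27940 + B(l(-6, 9)))*(-12584 - 27520) = (27940 + 1)*(-12584 - 27520) = 27941*(-40104) = -1120545864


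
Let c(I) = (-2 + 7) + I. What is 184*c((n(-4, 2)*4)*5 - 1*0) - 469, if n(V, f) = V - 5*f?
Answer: -51069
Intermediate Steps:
c(I) = 5 + I
184*c((n(-4, 2)*4)*5 - 1*0) - 469 = 184*(5 + (((-4 - 5*2)*4)*5 - 1*0)) - 469 = 184*(5 + (((-4 - 10)*4)*5 + 0)) - 469 = 184*(5 + (-14*4*5 + 0)) - 469 = 184*(5 + (-56*5 + 0)) - 469 = 184*(5 + (-280 + 0)) - 469 = 184*(5 - 280) - 469 = 184*(-275) - 469 = -50600 - 469 = -51069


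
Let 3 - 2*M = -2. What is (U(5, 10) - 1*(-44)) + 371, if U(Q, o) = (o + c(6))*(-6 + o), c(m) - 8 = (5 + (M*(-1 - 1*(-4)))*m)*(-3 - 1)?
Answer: -313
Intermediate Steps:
M = 5/2 (M = 3/2 - 1/2*(-2) = 3/2 + 1 = 5/2 ≈ 2.5000)
c(m) = -12 - 30*m (c(m) = 8 + (5 + (5*(-1 - 1*(-4))/2)*m)*(-3 - 1) = 8 + (5 + (5*(-1 + 4)/2)*m)*(-4) = 8 + (5 + ((5/2)*3)*m)*(-4) = 8 + (5 + 15*m/2)*(-4) = 8 + (-20 - 30*m) = -12 - 30*m)
U(Q, o) = (-192 + o)*(-6 + o) (U(Q, o) = (o + (-12 - 30*6))*(-6 + o) = (o + (-12 - 180))*(-6 + o) = (o - 192)*(-6 + o) = (-192 + o)*(-6 + o))
(U(5, 10) - 1*(-44)) + 371 = ((1152 + 10**2 - 198*10) - 1*(-44)) + 371 = ((1152 + 100 - 1980) + 44) + 371 = (-728 + 44) + 371 = -684 + 371 = -313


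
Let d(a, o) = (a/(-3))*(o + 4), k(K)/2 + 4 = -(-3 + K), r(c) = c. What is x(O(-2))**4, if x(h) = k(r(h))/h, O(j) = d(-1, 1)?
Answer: 65536/625 ≈ 104.86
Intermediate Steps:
k(K) = -2 - 2*K (k(K) = -8 + 2*(-(-3 + K)) = -8 + 2*(3 - K) = -8 + (6 - 2*K) = -2 - 2*K)
d(a, o) = -a*(4 + o)/3 (d(a, o) = (a*(-1/3))*(4 + o) = (-a/3)*(4 + o) = -a*(4 + o)/3)
O(j) = 5/3 (O(j) = -1/3*(-1)*(4 + 1) = -1/3*(-1)*5 = 5/3)
x(h) = (-2 - 2*h)/h
x(O(-2))**4 = (-2 - 2/5/3)**4 = (-2 - 2*3/5)**4 = (-2 - 6/5)**4 = (-16/5)**4 = 65536/625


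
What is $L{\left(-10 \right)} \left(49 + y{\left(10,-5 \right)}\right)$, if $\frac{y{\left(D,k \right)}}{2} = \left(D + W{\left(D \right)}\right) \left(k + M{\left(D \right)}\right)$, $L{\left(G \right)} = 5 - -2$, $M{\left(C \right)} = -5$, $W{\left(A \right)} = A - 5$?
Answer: $-1757$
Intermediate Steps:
$W{\left(A \right)} = -5 + A$
$L{\left(G \right)} = 7$ ($L{\left(G \right)} = 5 + 2 = 7$)
$y{\left(D,k \right)} = 2 \left(-5 + k\right) \left(-5 + 2 D\right)$ ($y{\left(D,k \right)} = 2 \left(D + \left(-5 + D\right)\right) \left(k - 5\right) = 2 \left(-5 + 2 D\right) \left(-5 + k\right) = 2 \left(-5 + k\right) \left(-5 + 2 D\right)$)
$L{\left(-10 \right)} \left(49 + y{\left(10,-5 \right)}\right) = 7 \left(49 + \left(50 - 200 - -50 + 4 \cdot 10 \left(-5\right)\right)\right) = 7 \left(49 + \left(50 - 200 + 50 - 200\right)\right) = 7 \left(49 - 300\right) = 7 \left(-251\right) = -1757$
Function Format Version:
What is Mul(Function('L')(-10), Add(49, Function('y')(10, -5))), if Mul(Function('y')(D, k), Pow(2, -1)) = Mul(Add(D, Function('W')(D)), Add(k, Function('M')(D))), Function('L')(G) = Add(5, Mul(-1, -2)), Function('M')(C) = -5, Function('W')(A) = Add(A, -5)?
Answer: -1757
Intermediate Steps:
Function('W')(A) = Add(-5, A)
Function('L')(G) = 7 (Function('L')(G) = Add(5, 2) = 7)
Function('y')(D, k) = Mul(2, Add(-5, k), Add(-5, Mul(2, D))) (Function('y')(D, k) = Mul(2, Mul(Add(D, Add(-5, D)), Add(k, -5))) = Mul(2, Mul(Add(-5, Mul(2, D)), Add(-5, k))) = Mul(2, Mul(Add(-5, k), Add(-5, Mul(2, D)))) = Mul(2, Add(-5, k), Add(-5, Mul(2, D))))
Mul(Function('L')(-10), Add(49, Function('y')(10, -5))) = Mul(7, Add(49, Add(50, Mul(-20, 10), Mul(-10, -5), Mul(4, 10, -5)))) = Mul(7, Add(49, Add(50, -200, 50, -200))) = Mul(7, Add(49, -300)) = Mul(7, -251) = -1757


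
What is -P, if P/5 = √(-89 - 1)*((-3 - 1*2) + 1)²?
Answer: -240*I*√10 ≈ -758.95*I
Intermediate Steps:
P = 240*I*√10 (P = 5*(√(-89 - 1)*((-3 - 1*2) + 1)²) = 5*(√(-90)*((-3 - 2) + 1)²) = 5*((3*I*√10)*(-5 + 1)²) = 5*((3*I*√10)*(-4)²) = 5*((3*I*√10)*16) = 5*(48*I*√10) = 240*I*√10 ≈ 758.95*I)
-P = -240*I*√10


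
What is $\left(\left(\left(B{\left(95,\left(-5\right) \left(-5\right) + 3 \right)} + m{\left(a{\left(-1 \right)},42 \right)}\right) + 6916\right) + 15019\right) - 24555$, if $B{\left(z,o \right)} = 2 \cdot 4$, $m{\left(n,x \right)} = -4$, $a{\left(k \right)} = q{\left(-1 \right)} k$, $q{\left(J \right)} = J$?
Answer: $-2616$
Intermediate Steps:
$a{\left(k \right)} = - k$
$B{\left(z,o \right)} = 8$
$\left(\left(\left(B{\left(95,\left(-5\right) \left(-5\right) + 3 \right)} + m{\left(a{\left(-1 \right)},42 \right)}\right) + 6916\right) + 15019\right) - 24555 = \left(\left(\left(8 - 4\right) + 6916\right) + 15019\right) - 24555 = \left(\left(4 + 6916\right) + 15019\right) - 24555 = \left(6920 + 15019\right) - 24555 = 21939 - 24555 = -2616$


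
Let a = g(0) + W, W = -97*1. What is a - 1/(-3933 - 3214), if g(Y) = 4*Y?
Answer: -693258/7147 ≈ -97.000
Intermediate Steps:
W = -97
a = -97 (a = 4*0 - 97 = 0 - 97 = -97)
a - 1/(-3933 - 3214) = -97 - 1/(-3933 - 3214) = -97 - 1/(-7147) = -97 - 1*(-1/7147) = -97 + 1/7147 = -693258/7147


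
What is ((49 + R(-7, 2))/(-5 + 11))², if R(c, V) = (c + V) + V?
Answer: 529/9 ≈ 58.778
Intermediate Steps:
R(c, V) = c + 2*V (R(c, V) = (V + c) + V = c + 2*V)
((49 + R(-7, 2))/(-5 + 11))² = ((49 + (-7 + 2*2))/(-5 + 11))² = ((49 + (-7 + 4))/6)² = ((49 - 3)*(⅙))² = (46*(⅙))² = (23/3)² = 529/9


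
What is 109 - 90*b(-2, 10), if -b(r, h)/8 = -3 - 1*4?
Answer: -4931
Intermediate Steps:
b(r, h) = 56 (b(r, h) = -8*(-3 - 1*4) = -8*(-3 - 4) = -8*(-7) = 56)
109 - 90*b(-2, 10) = 109 - 90*56 = 109 - 5040 = -4931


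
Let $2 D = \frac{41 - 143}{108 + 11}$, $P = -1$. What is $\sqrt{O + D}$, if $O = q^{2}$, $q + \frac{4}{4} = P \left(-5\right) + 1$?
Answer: $\frac{2 \sqrt{301}}{7} \approx 4.957$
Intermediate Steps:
$q = 5$ ($q = -1 + \left(\left(-1\right) \left(-5\right) + 1\right) = -1 + \left(5 + 1\right) = -1 + 6 = 5$)
$D = - \frac{3}{7}$ ($D = \frac{\left(41 - 143\right) \frac{1}{108 + 11}}{2} = \frac{\left(-102\right) \frac{1}{119}}{2} = \frac{1}{2} \left(- \frac{6}{7}\right) = - \frac{3}{7} \approx -0.42857$)
$O = 25$ ($O = 5^{2} = 25$)
$\sqrt{O + D} = \sqrt{25 - \frac{3}{7}} = \sqrt{\frac{172}{7}} = \frac{2 \sqrt{301}}{7}$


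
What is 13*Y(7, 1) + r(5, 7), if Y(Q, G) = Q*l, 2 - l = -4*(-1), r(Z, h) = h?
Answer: -175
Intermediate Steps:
l = -2 (l = 2 - (-4)*(-1) = 2 - 1*4 = 2 - 4 = -2)
Y(Q, G) = -2*Q (Y(Q, G) = Q*(-2) = -2*Q)
13*Y(7, 1) + r(5, 7) = 13*(-2*7) + 7 = 13*(-14) + 7 = -182 + 7 = -175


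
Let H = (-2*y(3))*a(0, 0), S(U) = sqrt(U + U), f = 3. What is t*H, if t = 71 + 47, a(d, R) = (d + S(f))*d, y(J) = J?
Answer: 0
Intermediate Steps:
S(U) = sqrt(2)*sqrt(U) (S(U) = sqrt(2*U) = sqrt(2)*sqrt(U))
a(d, R) = d*(d + sqrt(6)) (a(d, R) = (d + sqrt(2)*sqrt(3))*d = (d + sqrt(6))*d = d*(d + sqrt(6)))
H = 0 (H = (-2*3)*(0*(0 + sqrt(6))) = -0*sqrt(6) = -6*0 = 0)
t = 118
t*H = 118*0 = 0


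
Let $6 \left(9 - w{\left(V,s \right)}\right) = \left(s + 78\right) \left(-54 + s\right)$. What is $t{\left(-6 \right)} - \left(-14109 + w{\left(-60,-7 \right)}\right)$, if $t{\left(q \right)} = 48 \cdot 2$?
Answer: $\frac{80845}{6} \approx 13474.0$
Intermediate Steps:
$w{\left(V,s \right)} = 9 - \frac{\left(-54 + s\right) \left(78 + s\right)}{6}$ ($w{\left(V,s \right)} = 9 - \frac{\left(s + 78\right) \left(-54 + s\right)}{6} = 9 - \frac{\left(78 + s\right) \left(-54 + s\right)}{6} = 9 - \frac{\left(-54 + s\right) \left(78 + s\right)}{6}$)
$t{\left(q \right)} = 96$
$t{\left(-6 \right)} - \left(-14109 + w{\left(-60,-7 \right)}\right) = 96 - \left(-14109 - \left(-739 + \frac{49}{6}\right)\right) = 96 - \left(-14109 + \left(711 + 28 - \frac{49}{6}\right)\right) = 96 - \left(-14109 + \frac{4385}{6}\right) = 96 - - \frac{80269}{6} = 96 + \frac{80269}{6} = \frac{80845}{6}$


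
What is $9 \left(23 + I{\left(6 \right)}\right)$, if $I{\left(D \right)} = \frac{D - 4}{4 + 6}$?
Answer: $\frac{1044}{5} \approx 208.8$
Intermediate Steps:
$I{\left(D \right)} = - \frac{2}{5} + \frac{D}{10}$ ($I{\left(D \right)} = \frac{-4 + D}{10} = \left(-4 + D\right) \frac{1}{10} = - \frac{2}{5} + \frac{D}{10}$)
$9 \left(23 + I{\left(6 \right)}\right) = 9 \left(23 + \left(- \frac{2}{5} + \frac{1}{10} \cdot 6\right)\right) = 9 \left(23 + \left(- \frac{2}{5} + \frac{3}{5}\right)\right) = 9 \left(23 + \frac{1}{5}\right) = 9 \cdot \frac{116}{5} = \frac{1044}{5}$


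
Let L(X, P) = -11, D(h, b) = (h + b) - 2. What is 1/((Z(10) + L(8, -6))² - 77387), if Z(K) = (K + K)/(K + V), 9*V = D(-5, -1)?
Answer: -1681/129957226 ≈ -1.2935e-5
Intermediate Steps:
D(h, b) = -2 + b + h (D(h, b) = (b + h) - 2 = -2 + b + h)
V = -8/9 (V = (-2 - 1 - 5)/9 = (⅑)*(-8) = -8/9 ≈ -0.88889)
Z(K) = 2*K/(-8/9 + K) (Z(K) = (K + K)/(K - 8/9) = (2*K)/(-8/9 + K) = 2*K/(-8/9 + K))
1/((Z(10) + L(8, -6))² - 77387) = 1/((18*10/(-8 + 9*10) - 11)² - 77387) = 1/((18*10/(-8 + 90) - 11)² - 77387) = 1/((18*10/82 - 11)² - 77387) = 1/((18*10*(1/82) - 11)² - 77387) = 1/((90/41 - 11)² - 77387) = 1/((-361/41)² - 77387) = 1/(130321/1681 - 77387) = 1/(-129957226/1681) = -1681/129957226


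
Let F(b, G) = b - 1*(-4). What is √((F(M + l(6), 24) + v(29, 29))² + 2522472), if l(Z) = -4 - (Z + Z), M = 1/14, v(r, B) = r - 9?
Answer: √494417281/14 ≈ 1588.3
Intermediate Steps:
v(r, B) = -9 + r
M = 1/14 ≈ 0.071429
l(Z) = -4 - 2*Z
F(b, G) = 4 + b (F(b, G) = b + 4 = 4 + b)
√((F(M + l(6), 24) + v(29, 29))² + 2522472) = √(((4 + (1/14 + (-4 - 2*6))) + (-9 + 29))² + 2522472) = √(((4 + (1/14 + (-4 - 12))) + 20)² + 2522472) = √(((4 + (1/14 - 16)) + 20)² + 2522472) = √(((4 - 223/14) + 20)² + 2522472) = √((-167/14 + 20)² + 2522472) = √((113/14)² + 2522472) = √(12769/196 + 2522472) = √(494417281/196) = √494417281/14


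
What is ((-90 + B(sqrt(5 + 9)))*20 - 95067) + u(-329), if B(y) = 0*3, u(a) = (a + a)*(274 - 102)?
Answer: -210043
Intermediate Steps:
u(a) = 344*a (u(a) = (2*a)*172 = 344*a)
B(y) = 0
((-90 + B(sqrt(5 + 9)))*20 - 95067) + u(-329) = ((-90 + 0)*20 - 95067) + 344*(-329) = (-90*20 - 95067) - 113176 = (-1800 - 95067) - 113176 = -96867 - 113176 = -210043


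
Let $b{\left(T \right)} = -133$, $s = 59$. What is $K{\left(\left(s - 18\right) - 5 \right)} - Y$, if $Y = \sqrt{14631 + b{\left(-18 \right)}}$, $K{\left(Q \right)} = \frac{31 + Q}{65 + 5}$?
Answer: $\frac{67}{70} - \sqrt{14498} \approx -119.45$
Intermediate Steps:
$K{\left(Q \right)} = \frac{31}{70} + \frac{Q}{70}$ ($K{\left(Q \right)} = \frac{31 + Q}{70} = \left(31 + Q\right) \frac{1}{70} = \frac{31}{70} + \frac{Q}{70}$)
$Y = \sqrt{14498}$ ($Y = \sqrt{14631 - 133} = \sqrt{14498} \approx 120.41$)
$K{\left(\left(s - 18\right) - 5 \right)} - Y = \left(\frac{31}{70} + \frac{\left(59 - 18\right) - 5}{70}\right) - \sqrt{14498} = \left(\frac{31}{70} + \frac{41 - 5}{70}\right) - \sqrt{14498} = \left(\frac{31}{70} + \frac{1}{70} \cdot 36\right) - \sqrt{14498} = \left(\frac{31}{70} + \frac{18}{35}\right) - \sqrt{14498} = \frac{67}{70} - \sqrt{14498}$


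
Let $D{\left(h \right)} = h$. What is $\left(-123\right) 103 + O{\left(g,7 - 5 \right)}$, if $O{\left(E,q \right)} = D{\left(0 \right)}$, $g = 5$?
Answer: $-12669$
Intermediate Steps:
$O{\left(E,q \right)} = 0$
$\left(-123\right) 103 + O{\left(g,7 - 5 \right)} = \left(-123\right) 103 + 0 = -12669 + 0 = -12669$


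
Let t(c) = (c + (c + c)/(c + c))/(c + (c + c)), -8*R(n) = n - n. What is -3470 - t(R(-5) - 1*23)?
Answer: -239452/69 ≈ -3470.3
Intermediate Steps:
R(n) = 0 (R(n) = -(n - n)/8 = -1/8*0 = 0)
t(c) = (1 + c)/(3*c) (t(c) = (c + (2*c)/((2*c)))/(c + 2*c) = (c + (2*c)*(1/(2*c)))/((3*c)) = (c + 1)*(1/(3*c)) = (1 + c)*(1/(3*c)) = (1 + c)/(3*c))
-3470 - t(R(-5) - 1*23) = -3470 - (1 + (0 - 1*23))/(3*(0 - 1*23)) = -3470 - (1 + (0 - 23))/(3*(0 - 23)) = -3470 - (1 - 23)/(3*(-23)) = -3470 - (-1)*(-22)/(3*23) = -3470 - 1*22/69 = -3470 - 22/69 = -239452/69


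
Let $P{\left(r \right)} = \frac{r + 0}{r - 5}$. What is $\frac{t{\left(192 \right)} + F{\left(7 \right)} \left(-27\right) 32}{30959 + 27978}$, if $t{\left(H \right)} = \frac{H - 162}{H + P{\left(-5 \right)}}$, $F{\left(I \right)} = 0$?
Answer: $\frac{12}{4538149} \approx 2.6443 \cdot 10^{-6}$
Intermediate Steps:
$P{\left(r \right)} = \frac{r}{-5 + r}$
$t{\left(H \right)} = \frac{-162 + H}{\frac{1}{2} + H}$ ($t{\left(H \right)} = \frac{H - 162}{H - \frac{5}{-5 - 5}} = \frac{-162 + H}{H - \frac{5}{-10}} = \frac{-162 + H}{H - - \frac{1}{2}} = \frac{-162 + H}{H + \frac{1}{2}} = \frac{-162 + H}{\frac{1}{2} + H}$)
$\frac{t{\left(192 \right)} + F{\left(7 \right)} \left(-27\right) 32}{30959 + 27978} = \frac{\frac{2 \left(-162 + 192\right)}{1 + 2 \cdot 192} + 0 \left(-27\right) 32}{30959 + 27978} = \frac{2 \frac{1}{1 + 384} \cdot 30 + 0 \cdot 32}{58937} = \left(2 \cdot \frac{1}{385} \cdot 30 + 0\right) \frac{1}{58937} = \left(\frac{12}{77} + 0\right) \frac{1}{58937} = \frac{12}{77} \cdot \frac{1}{58937} = \frac{12}{4538149}$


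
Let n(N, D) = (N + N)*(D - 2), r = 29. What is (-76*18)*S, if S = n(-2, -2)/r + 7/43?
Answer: -1218888/1247 ≈ -977.46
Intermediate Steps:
n(N, D) = 2*N*(-2 + D) (n(N, D) = (2*N)*(-2 + D) = 2*N*(-2 + D))
S = 891/1247 (S = (2*(-2)*(-2 - 2))/29 + 7/43 = (2*(-2)*(-4))*(1/29) + 7*(1/43) = 16*(1/29) + 7/43 = 16/29 + 7/43 = 891/1247 ≈ 0.71451)
(-76*18)*S = -76*18*(891/1247) = -1368*891/1247 = -1218888/1247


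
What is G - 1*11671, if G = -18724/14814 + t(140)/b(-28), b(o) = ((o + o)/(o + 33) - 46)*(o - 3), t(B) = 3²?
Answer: -766522632179/65670462 ≈ -11672.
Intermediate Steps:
t(B) = 9
b(o) = (-46 + 2*o/(33 + o))*(-3 + o) (b(o) = ((2*o)/(33 + o) - 46)*(-3 + o) = (2*o/(33 + o) - 46)*(-3 + o) = (-46 + 2*o/(33 + o))*(-3 + o))
G = -82670177/65670462 (G = -18724/14814 + 9/((22*(207 - 63*(-28) - 2*(-28)²)/(33 - 28))) = -18724*1/14814 + 9/((22*(207 + 1764 - 2*784)/5)) = -9362/7407 + 9/((22*(⅕)*(207 + 1764 - 1568))) = -9362/7407 + 9/((22*(⅕)*403)) = -9362/7407 + 9/(8866/5) = -9362/7407 + 9*(5/8866) = -9362/7407 + 45/8866 = -82670177/65670462 ≈ -1.2589)
G - 1*11671 = -82670177/65670462 - 1*11671 = -82670177/65670462 - 11671 = -766522632179/65670462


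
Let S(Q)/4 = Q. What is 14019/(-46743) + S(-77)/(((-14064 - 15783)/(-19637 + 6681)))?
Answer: -62314645319/465046107 ≈ -134.00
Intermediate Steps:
S(Q) = 4*Q
14019/(-46743) + S(-77)/(((-14064 - 15783)/(-19637 + 6681))) = 14019/(-46743) + (4*(-77))/(((-14064 - 15783)/(-19637 + 6681))) = 14019*(-1/46743) - 308/((-29847/(-12956))) = -4673/15581 - 308/((-29847*(-1/12956))) = -4673/15581 - 308/29847/12956 = -4673/15581 - 308*12956/29847 = -4673/15581 - 3990448/29847 = -62314645319/465046107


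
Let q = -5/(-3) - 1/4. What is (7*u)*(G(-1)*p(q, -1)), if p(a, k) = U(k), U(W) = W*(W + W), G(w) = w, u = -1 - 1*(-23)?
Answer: -308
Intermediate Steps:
q = 17/12 (q = -5*(-1/3) - 1*1/4 = 5/3 - 1/4 = 17/12 ≈ 1.4167)
u = 22 (u = -1 + 23 = 22)
U(W) = 2*W**2 (U(W) = W*(2*W) = 2*W**2)
p(a, k) = 2*k**2
(7*u)*(G(-1)*p(q, -1)) = (7*22)*(-2*(-1)**2) = 154*(-2) = -308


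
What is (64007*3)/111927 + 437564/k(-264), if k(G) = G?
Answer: -4077044357/2462394 ≈ -1655.7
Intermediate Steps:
(64007*3)/111927 + 437564/k(-264) = (64007*3)/111927 + 437564/(-264) = 192021*(1/111927) + 437564*(-1/264) = 64007/37309 - 109391/66 = -4077044357/2462394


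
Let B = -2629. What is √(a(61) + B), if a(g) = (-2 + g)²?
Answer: 2*√213 ≈ 29.189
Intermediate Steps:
√(a(61) + B) = √((-2 + 61)² - 2629) = √(59² - 2629) = √(3481 - 2629) = √852 = 2*√213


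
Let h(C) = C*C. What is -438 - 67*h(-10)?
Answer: -7138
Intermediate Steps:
h(C) = C**2
-438 - 67*h(-10) = -438 - 67*(-10)**2 = -438 - 67*100 = -438 - 6700 = -7138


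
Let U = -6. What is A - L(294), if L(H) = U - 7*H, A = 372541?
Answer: 374605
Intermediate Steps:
L(H) = -6 - 7*H
A - L(294) = 372541 - (-6 - 7*294) = 372541 - (-6 - 2058) = 372541 - 1*(-2064) = 372541 + 2064 = 374605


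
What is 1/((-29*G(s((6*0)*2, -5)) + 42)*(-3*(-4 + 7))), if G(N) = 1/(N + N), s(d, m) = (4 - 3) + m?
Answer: -8/3285 ≈ -0.0024353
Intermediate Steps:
s(d, m) = 1 + m
G(N) = 1/(2*N)
1/((-29*G(s((6*0)*2, -5)) + 42)*(-3*(-4 + 7))) = 1/((-29/(2*(1 - 5)) + 42)*(-3*(-4 + 7))) = 1/((-29/(2*(-4)) + 42)*(-3*3)) = 1/((-29*(-1)/(2*4) + 42)*(-9)) = 1/((-29*(-⅛) + 42)*(-9)) = 1/((29/8 + 42)*(-9)) = 1/((365/8)*(-9)) = 1/(-3285/8) = -8/3285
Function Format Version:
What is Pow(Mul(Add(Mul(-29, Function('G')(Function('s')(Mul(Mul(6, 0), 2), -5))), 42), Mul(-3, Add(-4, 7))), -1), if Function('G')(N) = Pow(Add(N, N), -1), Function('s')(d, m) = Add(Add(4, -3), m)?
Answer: Rational(-8, 3285) ≈ -0.0024353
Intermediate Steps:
Function('s')(d, m) = Add(1, m)
Function('G')(N) = Mul(Rational(1, 2), Pow(N, -1)) (Function('G')(N) = Pow(Mul(2, N), -1) = Mul(Rational(1, 2), Pow(N, -1)))
Pow(Mul(Add(Mul(-29, Function('G')(Function('s')(Mul(Mul(6, 0), 2), -5))), 42), Mul(-3, Add(-4, 7))), -1) = Pow(Mul(Add(Mul(-29, Mul(Rational(1, 2), Pow(Add(1, -5), -1))), 42), Mul(-3, Add(-4, 7))), -1) = Pow(Mul(Add(Mul(-29, Mul(Rational(1, 2), Pow(-4, -1))), 42), Mul(-3, 3)), -1) = Pow(Mul(Add(Mul(-29, Mul(Rational(1, 2), Rational(-1, 4))), 42), -9), -1) = Pow(Mul(Add(Mul(-29, Rational(-1, 8)), 42), -9), -1) = Pow(Mul(Add(Rational(29, 8), 42), -9), -1) = Pow(Mul(Rational(365, 8), -9), -1) = Pow(Rational(-3285, 8), -1) = Rational(-8, 3285)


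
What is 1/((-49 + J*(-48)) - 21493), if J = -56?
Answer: -1/18854 ≈ -5.3039e-5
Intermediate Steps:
1/((-49 + J*(-48)) - 21493) = 1/((-49 - 56*(-48)) - 21493) = 1/((-49 + 2688) - 21493) = 1/(2639 - 21493) = 1/(-18854) = -1/18854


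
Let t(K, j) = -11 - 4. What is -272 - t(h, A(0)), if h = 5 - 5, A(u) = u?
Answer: -257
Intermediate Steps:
h = 0
t(K, j) = -15
-272 - t(h, A(0)) = -272 - 1*(-15) = -272 + 15 = -257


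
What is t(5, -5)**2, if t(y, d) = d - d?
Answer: 0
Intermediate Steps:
t(y, d) = 0
t(5, -5)**2 = 0**2 = 0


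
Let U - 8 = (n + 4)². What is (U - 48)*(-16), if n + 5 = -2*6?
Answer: -2064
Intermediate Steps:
n = -17 (n = -5 - 2*6 = -5 - 12 = -17)
U = 177 (U = 8 + (-17 + 4)² = 8 + (-13)² = 8 + 169 = 177)
(U - 48)*(-16) = (177 - 48)*(-16) = 129*(-16) = -2064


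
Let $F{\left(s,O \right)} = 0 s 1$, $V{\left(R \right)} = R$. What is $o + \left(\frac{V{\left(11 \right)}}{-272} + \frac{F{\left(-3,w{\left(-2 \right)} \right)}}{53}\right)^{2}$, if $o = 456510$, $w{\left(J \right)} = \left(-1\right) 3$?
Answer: $\frac{33774435961}{73984} \approx 4.5651 \cdot 10^{5}$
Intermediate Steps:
$w{\left(J \right)} = -3$
$F{\left(s,O \right)} = 0$ ($F{\left(s,O \right)} = 0 \cdot 1 = 0$)
$o + \left(\frac{V{\left(11 \right)}}{-272} + \frac{F{\left(-3,w{\left(-2 \right)} \right)}}{53}\right)^{2} = 456510 + \left(\frac{11}{-272} + \frac{0}{53}\right)^{2} = 456510 + \left(11 \left(- \frac{1}{272}\right) + 0 \cdot \frac{1}{53}\right)^{2} = 456510 + \left(- \frac{11}{272} + 0\right)^{2} = 456510 + \left(- \frac{11}{272}\right)^{2} = 456510 + \frac{121}{73984} = \frac{33774435961}{73984}$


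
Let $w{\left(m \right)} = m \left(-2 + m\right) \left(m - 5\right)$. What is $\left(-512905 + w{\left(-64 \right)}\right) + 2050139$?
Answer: $1245778$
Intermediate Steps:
$w{\left(m \right)} = m \left(-5 + m\right) \left(-2 + m\right)$ ($w{\left(m \right)} = m \left(-2 + m\right) \left(-5 + m\right) = m \left(-5 + m\right) \left(-2 + m\right)$)
$\left(-512905 + w{\left(-64 \right)}\right) + 2050139 = \left(-512905 - 64 \left(10 + \left(-64\right)^{2} - -448\right)\right) + 2050139 = \left(-512905 - 64 \left(10 + 4096 + 448\right)\right) + 2050139 = \left(-512905 - 291456\right) + 2050139 = -804361 + 2050139 = 1245778$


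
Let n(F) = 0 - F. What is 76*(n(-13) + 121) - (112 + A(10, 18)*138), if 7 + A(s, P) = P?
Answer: 8554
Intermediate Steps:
A(s, P) = -7 + P
n(F) = -F
76*(n(-13) + 121) - (112 + A(10, 18)*138) = 76*(-1*(-13) + 121) - (112 + (-7 + 18)*138) = 76*(13 + 121) - (112 + 11*138) = 76*134 - (112 + 1518) = 10184 - 1*1630 = 10184 - 1630 = 8554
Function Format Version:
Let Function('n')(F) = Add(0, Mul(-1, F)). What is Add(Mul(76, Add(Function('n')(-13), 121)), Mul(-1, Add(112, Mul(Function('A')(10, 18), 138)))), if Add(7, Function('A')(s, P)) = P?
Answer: 8554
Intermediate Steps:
Function('A')(s, P) = Add(-7, P)
Function('n')(F) = Mul(-1, F)
Add(Mul(76, Add(Function('n')(-13), 121)), Mul(-1, Add(112, Mul(Function('A')(10, 18), 138)))) = Add(Mul(76, Add(Mul(-1, -13), 121)), Mul(-1, Add(112, Mul(Add(-7, 18), 138)))) = Add(Mul(76, Add(13, 121)), Mul(-1, Add(112, Mul(11, 138)))) = Add(Mul(76, 134), Mul(-1, Add(112, 1518))) = Add(10184, Mul(-1, 1630)) = Add(10184, -1630) = 8554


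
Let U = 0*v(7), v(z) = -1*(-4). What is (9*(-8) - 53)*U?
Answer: 0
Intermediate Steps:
v(z) = 4
U = 0 (U = 0*4 = 0)
(9*(-8) - 53)*U = (9*(-8) - 53)*0 = (-72 - 53)*0 = -125*0 = 0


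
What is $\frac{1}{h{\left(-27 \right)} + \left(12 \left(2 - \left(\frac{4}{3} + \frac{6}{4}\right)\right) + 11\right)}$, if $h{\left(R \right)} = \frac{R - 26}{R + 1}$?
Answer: $\frac{26}{79} \approx 0.32911$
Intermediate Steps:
$h{\left(R \right)} = \frac{-26 + R}{1 + R}$
$\frac{1}{h{\left(-27 \right)} + \left(12 \left(2 - \left(\frac{4}{3} + \frac{6}{4}\right)\right) + 11\right)} = \frac{1}{\frac{-26 - 27}{1 - 27} + \left(12 \left(2 - \left(\frac{4}{3} + \frac{6}{4}\right)\right) + 11\right)} = \frac{1}{\frac{1}{-26} \left(-53\right) + \left(12 \left(2 - \left(4 \cdot \frac{1}{3} + 6 \cdot \frac{1}{4}\right)\right) + 11\right)} = \frac{1}{\left(- \frac{1}{26}\right) \left(-53\right) + \left(12 \left(2 - \left(\frac{4}{3} + \frac{3}{2}\right)\right) + 11\right)} = \frac{1}{\frac{53}{26} + \left(12 \left(2 - \frac{17}{6}\right) + 11\right)} = \frac{1}{\frac{53}{26} + \left(12 \left(- \frac{5}{6}\right) + 11\right)} = \frac{1}{\frac{53}{26} + \left(-10 + 11\right)} = \frac{1}{\frac{53}{26} + 1} = \frac{1}{\frac{79}{26}} = \frac{26}{79}$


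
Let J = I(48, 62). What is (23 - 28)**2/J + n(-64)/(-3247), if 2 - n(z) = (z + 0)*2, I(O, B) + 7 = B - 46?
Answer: 80005/29223 ≈ 2.7377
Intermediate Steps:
I(O, B) = -53 + B (I(O, B) = -7 + (B - 46) = -7 + (-46 + B) = -53 + B)
J = 9 (J = -53 + 62 = 9)
n(z) = 2 - 2*z (n(z) = 2 - (z + 0)*2 = 2 - z*2 = 2 - 2*z)
(23 - 28)**2/J + n(-64)/(-3247) = (23 - 28)**2/9 + (2 - 2*(-64))/(-3247) = (-5)**2*(1/9) + (2 + 128)*(-1/3247) = 25*(1/9) + 130*(-1/3247) = 25/9 - 130/3247 = 80005/29223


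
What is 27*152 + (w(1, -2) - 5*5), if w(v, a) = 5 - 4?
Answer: 4080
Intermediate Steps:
w(v, a) = 1
27*152 + (w(1, -2) - 5*5) = 27*152 + (1 - 5*5) = 4104 + (1 - 25) = 4104 - 24 = 4080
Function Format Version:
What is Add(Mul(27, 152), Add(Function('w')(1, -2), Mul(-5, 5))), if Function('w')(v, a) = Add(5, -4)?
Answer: 4080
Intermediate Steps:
Function('w')(v, a) = 1
Add(Mul(27, 152), Add(Function('w')(1, -2), Mul(-5, 5))) = Add(Mul(27, 152), Add(1, Mul(-5, 5))) = Add(4104, Add(1, -25)) = Add(4104, -24) = 4080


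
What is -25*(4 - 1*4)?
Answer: 0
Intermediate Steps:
-25*(4 - 1*4) = -25*(4 - 4) = -25*0 = 0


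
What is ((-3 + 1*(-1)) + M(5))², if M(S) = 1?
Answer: 9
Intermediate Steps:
((-3 + 1*(-1)) + M(5))² = ((-3 + 1*(-1)) + 1)² = ((-3 - 1) + 1)² = (-4 + 1)² = (-3)² = 9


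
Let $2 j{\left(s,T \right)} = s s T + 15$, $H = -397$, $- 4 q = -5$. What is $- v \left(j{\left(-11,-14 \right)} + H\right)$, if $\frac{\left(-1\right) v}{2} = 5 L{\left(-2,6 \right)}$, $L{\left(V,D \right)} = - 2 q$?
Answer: $\frac{61825}{2} \approx 30913.0$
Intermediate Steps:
$q = \frac{5}{4}$ ($q = \left(- \frac{1}{4}\right) \left(-5\right) = \frac{5}{4} \approx 1.25$)
$j{\left(s,T \right)} = \frac{15}{2} + \frac{T s^{2}}{2}$ ($j{\left(s,T \right)} = \frac{s s T + 15}{2} = \frac{s^{2} T + 15}{2} = \frac{T s^{2} + 15}{2} = \frac{15 + T s^{2}}{2} = \frac{15}{2} + \frac{T s^{2}}{2}$)
$L{\left(V,D \right)} = - \frac{5}{2}$ ($L{\left(V,D \right)} = \left(-2\right) \frac{5}{4} = - \frac{5}{2}$)
$v = 25$ ($v = - 2 \cdot 5 \left(- \frac{5}{2}\right) = \left(-2\right) \left(- \frac{25}{2}\right) = 25$)
$- v \left(j{\left(-11,-14 \right)} + H\right) = \left(-1\right) 25 \left(\left(\frac{15}{2} + \frac{1}{2} \left(-14\right) \left(-11\right)^{2}\right) - 397\right) = - 25 \left(\left(\frac{15}{2} + \frac{1}{2} \left(-14\right) 121\right) - 397\right) = - 25 \left(\left(\frac{15}{2} - 847\right) - 397\right) = - 25 \left(- \frac{1679}{2} - 397\right) = \left(-25\right) \left(- \frac{2473}{2}\right) = \frac{61825}{2}$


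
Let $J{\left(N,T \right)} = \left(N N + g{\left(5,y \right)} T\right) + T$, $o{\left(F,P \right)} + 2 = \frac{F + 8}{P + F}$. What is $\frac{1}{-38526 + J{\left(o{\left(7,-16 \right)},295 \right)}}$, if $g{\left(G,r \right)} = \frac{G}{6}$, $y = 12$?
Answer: $- \frac{18}{683491} \approx -2.6335 \cdot 10^{-5}$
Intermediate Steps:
$o{\left(F,P \right)} = -2 + \frac{8 + F}{F + P}$ ($o{\left(F,P \right)} = -2 + \frac{F + 8}{P + F} = -2 + \frac{8 + F}{F + P}$)
$g{\left(G,r \right)} = \frac{G}{6}$ ($g{\left(G,r \right)} = G \frac{1}{6} = \frac{G}{6}$)
$J{\left(N,T \right)} = N^{2} + \frac{11 T}{6}$ ($J{\left(N,T \right)} = \left(N N + \frac{1}{6} \cdot 5 T\right) + T = \left(N^{2} + \frac{5 T}{6}\right) + T = N^{2} + \frac{11 T}{6}$)
$\frac{1}{-38526 + J{\left(o{\left(7,-16 \right)},295 \right)}} = \frac{1}{-38526 + \left(\left(\frac{8 - 7 - -32}{7 - 16}\right)^{2} + \frac{11}{6} \cdot 295\right)} = \frac{1}{-38526 + \left(\left(\frac{8 - 7 + 32}{-9}\right)^{2} + \frac{3245}{6}\right)} = \frac{1}{-38526 + \left(\left(\left(- \frac{1}{9}\right) 33\right)^{2} + \frac{3245}{6}\right)} = \frac{1}{-38526 + \left(\left(- \frac{11}{3}\right)^{2} + \frac{3245}{6}\right)} = \frac{1}{-38526 + \left(\frac{121}{9} + \frac{3245}{6}\right)} = \frac{1}{-38526 + \frac{9977}{18}} = \frac{1}{- \frac{683491}{18}} = - \frac{18}{683491}$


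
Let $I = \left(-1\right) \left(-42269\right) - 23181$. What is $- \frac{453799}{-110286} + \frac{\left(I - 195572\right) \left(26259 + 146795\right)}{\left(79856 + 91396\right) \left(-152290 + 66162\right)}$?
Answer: $\frac{9981769694555}{1613763424152} \approx 6.1854$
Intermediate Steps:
$I = 19088$ ($I = 42269 - 23181 = 19088$)
$- \frac{453799}{-110286} + \frac{\left(I - 195572\right) \left(26259 + 146795\right)}{\left(79856 + 91396\right) \left(-152290 + 66162\right)} = - \frac{453799}{-110286} + \frac{\left(19088 - 195572\right) \left(26259 + 146795\right)}{\left(79856 + 91396\right) \left(-152290 + 66162\right)} = \left(-453799\right) \left(- \frac{1}{110286}\right) + \frac{\left(-176484\right) 173054}{171252 \left(-86128\right)} = \frac{453799}{110286} - \frac{30541262136}{-14749592256} = \frac{453799}{110286} - - \frac{181793227}{87795192} = \frac{453799}{110286} + \frac{181793227}{87795192} = \frac{9981769694555}{1613763424152}$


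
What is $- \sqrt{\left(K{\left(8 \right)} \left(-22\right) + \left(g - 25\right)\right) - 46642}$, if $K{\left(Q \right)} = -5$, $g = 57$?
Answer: $- 10 i \sqrt{465} \approx - 215.64 i$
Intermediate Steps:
$- \sqrt{\left(K{\left(8 \right)} \left(-22\right) + \left(g - 25\right)\right) - 46642} = - \sqrt{\left(\left(-5\right) \left(-22\right) + \left(57 - 25\right)\right) - 46642} = - \sqrt{\left(110 + 32\right) - 46642} = - \sqrt{142 - 46642} = - \sqrt{-46500} = - 10 i \sqrt{465}$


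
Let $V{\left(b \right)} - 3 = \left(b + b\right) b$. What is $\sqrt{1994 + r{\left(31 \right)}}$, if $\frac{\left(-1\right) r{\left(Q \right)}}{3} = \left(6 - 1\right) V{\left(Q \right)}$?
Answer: $i \sqrt{26881} \approx 163.95 i$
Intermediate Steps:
$V{\left(b \right)} = 3 + 2 b^{2}$ ($V{\left(b \right)} = 3 + \left(b + b\right) b = 3 + 2 b b = 3 + 2 b^{2}$)
$r{\left(Q \right)} = -45 - 30 Q^{2}$ ($r{\left(Q \right)} = - 3 \left(6 - 1\right) \left(3 + 2 Q^{2}\right) = - 3 \cdot 5 \left(3 + 2 Q^{2}\right) = - 3 \left(15 + 10 Q^{2}\right) = -45 - 30 Q^{2}$)
$\sqrt{1994 + r{\left(31 \right)}} = \sqrt{1994 - \left(45 + 30 \cdot 31^{2}\right)} = \sqrt{1994 - 28875} = \sqrt{-26881} = i \sqrt{26881}$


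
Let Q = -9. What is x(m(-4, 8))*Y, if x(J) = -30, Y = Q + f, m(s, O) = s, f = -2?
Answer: 330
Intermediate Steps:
Y = -11 (Y = -9 - 2 = -11)
x(m(-4, 8))*Y = -30*(-11) = 330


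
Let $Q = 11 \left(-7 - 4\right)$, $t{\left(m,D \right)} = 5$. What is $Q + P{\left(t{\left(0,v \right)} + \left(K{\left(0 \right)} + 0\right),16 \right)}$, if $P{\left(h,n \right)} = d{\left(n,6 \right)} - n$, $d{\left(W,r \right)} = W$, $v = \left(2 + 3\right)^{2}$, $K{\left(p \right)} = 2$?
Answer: $-121$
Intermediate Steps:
$v = 25$ ($v = 5^{2} = 25$)
$P{\left(h,n \right)} = 0$ ($P{\left(h,n \right)} = n - n = 0$)
$Q = -121$ ($Q = 11 \left(-11\right) = -121$)
$Q + P{\left(t{\left(0,v \right)} + \left(K{\left(0 \right)} + 0\right),16 \right)} = -121 + 0 = -121$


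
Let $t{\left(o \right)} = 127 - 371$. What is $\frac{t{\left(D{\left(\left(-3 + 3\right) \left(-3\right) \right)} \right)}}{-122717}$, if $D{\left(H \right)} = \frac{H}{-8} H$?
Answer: $\frac{244}{122717} \approx 0.0019883$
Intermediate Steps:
$D{\left(H \right)} = - \frac{H^{2}}{8}$ ($D{\left(H \right)} = H \left(- \frac{1}{8}\right) H = - \frac{H}{8} H = - \frac{H^{2}}{8}$)
$t{\left(o \right)} = -244$
$\frac{t{\left(D{\left(\left(-3 + 3\right) \left(-3\right) \right)} \right)}}{-122717} = - \frac{244}{-122717} = \left(-244\right) \left(- \frac{1}{122717}\right) = \frac{244}{122717}$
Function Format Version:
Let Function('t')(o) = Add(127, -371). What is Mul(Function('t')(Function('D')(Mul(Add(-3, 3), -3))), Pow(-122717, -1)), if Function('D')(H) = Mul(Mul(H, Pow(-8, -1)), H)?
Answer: Rational(244, 122717) ≈ 0.0019883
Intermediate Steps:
Function('D')(H) = Mul(Rational(-1, 8), Pow(H, 2)) (Function('D')(H) = Mul(Mul(H, Rational(-1, 8)), H) = Mul(Mul(Rational(-1, 8), H), H) = Mul(Rational(-1, 8), Pow(H, 2)))
Function('t')(o) = -244
Mul(Function('t')(Function('D')(Mul(Add(-3, 3), -3))), Pow(-122717, -1)) = Mul(-244, Pow(-122717, -1)) = Mul(-244, Rational(-1, 122717)) = Rational(244, 122717)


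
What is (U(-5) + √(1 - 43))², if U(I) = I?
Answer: (5 - I*√42)² ≈ -17.0 - 64.807*I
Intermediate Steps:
(U(-5) + √(1 - 43))² = (-5 + √(1 - 43))² = (-5 + √(-42))² = (-5 + I*√42)²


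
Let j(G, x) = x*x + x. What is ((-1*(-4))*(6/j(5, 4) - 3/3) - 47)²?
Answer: 62001/25 ≈ 2480.0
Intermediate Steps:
j(G, x) = x + x² (j(G, x) = x² + x = x + x²)
((-1*(-4))*(6/j(5, 4) - 3/3) - 47)² = ((-1*(-4))*(6/((4*(1 + 4))) - 3/3) - 47)² = (4*(6/((4*5)) - 3*⅓) - 47)² = (4*(6/20 - 1) - 47)² = (4*(6*(1/20) - 1) - 47)² = (4*(3/10 - 1) - 47)² = (4*(-7/10) - 47)² = (-14/5 - 47)² = (-249/5)² = 62001/25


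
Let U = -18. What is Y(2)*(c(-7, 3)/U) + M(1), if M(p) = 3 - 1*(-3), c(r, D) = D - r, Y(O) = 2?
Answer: 44/9 ≈ 4.8889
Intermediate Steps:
M(p) = 6 (M(p) = 3 + 3 = 6)
Y(2)*(c(-7, 3)/U) + M(1) = 2*((3 - 1*(-7))/(-18)) + 6 = 2*((3 + 7)*(-1/18)) + 6 = 2*(10*(-1/18)) + 6 = 2*(-5/9) + 6 = -10/9 + 6 = 44/9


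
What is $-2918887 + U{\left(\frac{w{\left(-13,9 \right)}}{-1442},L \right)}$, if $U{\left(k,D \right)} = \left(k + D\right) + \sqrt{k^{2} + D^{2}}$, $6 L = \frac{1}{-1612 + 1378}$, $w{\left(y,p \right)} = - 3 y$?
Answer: $- \frac{2954742636007}{1012284} + \frac{5 \sqrt{30002989}}{1012284} \approx -2.9189 \cdot 10^{6}$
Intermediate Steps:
$L = - \frac{1}{1404}$ ($L = \frac{1}{6 \left(-1612 + 1378\right)} = \frac{1}{6 \left(-234\right)} = \frac{1}{6} \left(- \frac{1}{234}\right) = - \frac{1}{1404} \approx -0.00071225$)
$U{\left(k,D \right)} = D + k + \sqrt{D^{2} + k^{2}}$ ($U{\left(k,D \right)} = \left(D + k\right) + \sqrt{D^{2} + k^{2}} = D + k + \sqrt{D^{2} + k^{2}}$)
$-2918887 + U{\left(\frac{w{\left(-13,9 \right)}}{-1442},L \right)} = -2918887 + \left(- \frac{1}{1404} + \frac{\left(-3\right) \left(-13\right)}{-1442} + \sqrt{\left(- \frac{1}{1404}\right)^{2} + \left(\frac{\left(-3\right) \left(-13\right)}{-1442}\right)^{2}}\right) = -2918887 + \left(- \frac{1}{1404} + 39 \left(- \frac{1}{1442}\right) + \sqrt{\frac{1}{1971216} + \left(39 \left(- \frac{1}{1442}\right)\right)^{2}}\right) = -2918887 - \left(\frac{28099}{1012284} - \sqrt{\frac{1}{1971216} + \left(- \frac{39}{1442}\right)^{2}}\right) = -2918887 - \left(\frac{28099}{1012284} - \sqrt{\frac{1}{1971216} + \frac{1521}{2079364}}\right) = -2918887 - \left(\frac{28099}{1012284} - \frac{5 \sqrt{30002989}}{1012284}\right) = - \frac{2954742636007}{1012284} + \frac{5 \sqrt{30002989}}{1012284}$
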